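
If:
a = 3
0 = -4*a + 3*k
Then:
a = 3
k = 4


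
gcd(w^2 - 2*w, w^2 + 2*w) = w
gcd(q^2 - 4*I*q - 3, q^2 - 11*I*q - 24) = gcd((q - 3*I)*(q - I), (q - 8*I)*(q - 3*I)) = q - 3*I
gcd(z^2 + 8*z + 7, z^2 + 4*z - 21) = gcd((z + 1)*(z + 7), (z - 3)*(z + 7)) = z + 7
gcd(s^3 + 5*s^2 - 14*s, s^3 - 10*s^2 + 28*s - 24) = s - 2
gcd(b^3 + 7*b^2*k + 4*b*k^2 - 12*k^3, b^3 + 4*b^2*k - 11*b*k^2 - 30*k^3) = b + 2*k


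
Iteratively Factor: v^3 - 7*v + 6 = (v - 2)*(v^2 + 2*v - 3) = (v - 2)*(v + 3)*(v - 1)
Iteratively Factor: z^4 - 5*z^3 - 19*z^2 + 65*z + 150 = (z - 5)*(z^3 - 19*z - 30) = (z - 5)^2*(z^2 + 5*z + 6) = (z - 5)^2*(z + 2)*(z + 3)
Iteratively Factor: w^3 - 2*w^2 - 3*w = (w - 3)*(w^2 + w) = w*(w - 3)*(w + 1)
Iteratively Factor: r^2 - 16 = (r + 4)*(r - 4)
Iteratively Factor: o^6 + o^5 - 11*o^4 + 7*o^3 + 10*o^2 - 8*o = (o + 4)*(o^5 - 3*o^4 + o^3 + 3*o^2 - 2*o) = o*(o + 4)*(o^4 - 3*o^3 + o^2 + 3*o - 2) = o*(o - 1)*(o + 4)*(o^3 - 2*o^2 - o + 2) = o*(o - 1)*(o + 1)*(o + 4)*(o^2 - 3*o + 2) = o*(o - 1)^2*(o + 1)*(o + 4)*(o - 2)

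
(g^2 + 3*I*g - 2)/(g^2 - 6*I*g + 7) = (g + 2*I)/(g - 7*I)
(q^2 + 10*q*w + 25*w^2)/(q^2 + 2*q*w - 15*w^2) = (q + 5*w)/(q - 3*w)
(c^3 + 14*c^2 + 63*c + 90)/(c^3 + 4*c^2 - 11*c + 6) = (c^2 + 8*c + 15)/(c^2 - 2*c + 1)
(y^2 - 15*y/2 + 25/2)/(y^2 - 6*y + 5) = (y - 5/2)/(y - 1)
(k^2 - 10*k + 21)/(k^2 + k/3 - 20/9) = 9*(k^2 - 10*k + 21)/(9*k^2 + 3*k - 20)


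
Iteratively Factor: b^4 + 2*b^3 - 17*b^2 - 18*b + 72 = (b + 4)*(b^3 - 2*b^2 - 9*b + 18) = (b + 3)*(b + 4)*(b^2 - 5*b + 6) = (b - 3)*(b + 3)*(b + 4)*(b - 2)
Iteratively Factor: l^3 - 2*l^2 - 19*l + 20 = (l + 4)*(l^2 - 6*l + 5) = (l - 1)*(l + 4)*(l - 5)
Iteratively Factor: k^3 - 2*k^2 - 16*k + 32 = (k - 4)*(k^2 + 2*k - 8) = (k - 4)*(k - 2)*(k + 4)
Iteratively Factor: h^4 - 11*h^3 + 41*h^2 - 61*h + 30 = (h - 1)*(h^3 - 10*h^2 + 31*h - 30) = (h - 3)*(h - 1)*(h^2 - 7*h + 10) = (h - 5)*(h - 3)*(h - 1)*(h - 2)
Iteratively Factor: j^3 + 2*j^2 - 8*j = (j + 4)*(j^2 - 2*j) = j*(j + 4)*(j - 2)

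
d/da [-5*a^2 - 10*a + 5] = -10*a - 10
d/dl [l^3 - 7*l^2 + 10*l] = 3*l^2 - 14*l + 10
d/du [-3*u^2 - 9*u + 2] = -6*u - 9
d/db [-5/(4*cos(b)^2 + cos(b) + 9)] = -5*(8*cos(b) + 1)*sin(b)/(4*cos(b)^2 + cos(b) + 9)^2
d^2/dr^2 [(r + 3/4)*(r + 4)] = 2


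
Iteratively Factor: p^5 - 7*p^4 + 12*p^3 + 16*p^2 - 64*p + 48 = (p - 2)*(p^4 - 5*p^3 + 2*p^2 + 20*p - 24) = (p - 2)^2*(p^3 - 3*p^2 - 4*p + 12) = (p - 2)^3*(p^2 - p - 6) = (p - 3)*(p - 2)^3*(p + 2)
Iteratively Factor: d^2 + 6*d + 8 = (d + 4)*(d + 2)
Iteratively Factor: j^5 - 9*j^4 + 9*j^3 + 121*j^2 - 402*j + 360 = (j + 4)*(j^4 - 13*j^3 + 61*j^2 - 123*j + 90) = (j - 3)*(j + 4)*(j^3 - 10*j^2 + 31*j - 30) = (j - 3)^2*(j + 4)*(j^2 - 7*j + 10) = (j - 5)*(j - 3)^2*(j + 4)*(j - 2)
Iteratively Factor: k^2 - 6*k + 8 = (k - 2)*(k - 4)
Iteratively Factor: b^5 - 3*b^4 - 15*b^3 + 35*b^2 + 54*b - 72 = (b + 3)*(b^4 - 6*b^3 + 3*b^2 + 26*b - 24) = (b - 3)*(b + 3)*(b^3 - 3*b^2 - 6*b + 8) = (b - 3)*(b - 1)*(b + 3)*(b^2 - 2*b - 8) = (b - 3)*(b - 1)*(b + 2)*(b + 3)*(b - 4)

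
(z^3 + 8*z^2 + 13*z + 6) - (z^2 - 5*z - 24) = z^3 + 7*z^2 + 18*z + 30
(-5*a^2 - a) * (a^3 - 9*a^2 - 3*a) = -5*a^5 + 44*a^4 + 24*a^3 + 3*a^2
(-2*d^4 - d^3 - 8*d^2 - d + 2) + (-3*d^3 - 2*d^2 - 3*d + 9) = -2*d^4 - 4*d^3 - 10*d^2 - 4*d + 11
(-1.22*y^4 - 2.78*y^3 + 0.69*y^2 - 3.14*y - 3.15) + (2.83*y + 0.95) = -1.22*y^4 - 2.78*y^3 + 0.69*y^2 - 0.31*y - 2.2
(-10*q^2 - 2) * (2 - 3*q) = 30*q^3 - 20*q^2 + 6*q - 4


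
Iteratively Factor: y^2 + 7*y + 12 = (y + 3)*(y + 4)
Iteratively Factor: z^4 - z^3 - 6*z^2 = (z)*(z^3 - z^2 - 6*z) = z^2*(z^2 - z - 6) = z^2*(z - 3)*(z + 2)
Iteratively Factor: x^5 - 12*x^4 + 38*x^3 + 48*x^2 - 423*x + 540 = (x - 3)*(x^4 - 9*x^3 + 11*x^2 + 81*x - 180) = (x - 5)*(x - 3)*(x^3 - 4*x^2 - 9*x + 36) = (x - 5)*(x - 3)^2*(x^2 - x - 12) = (x - 5)*(x - 4)*(x - 3)^2*(x + 3)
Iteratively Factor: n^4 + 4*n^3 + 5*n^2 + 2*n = (n + 2)*(n^3 + 2*n^2 + n) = n*(n + 2)*(n^2 + 2*n + 1) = n*(n + 1)*(n + 2)*(n + 1)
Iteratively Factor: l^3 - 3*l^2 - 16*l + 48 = (l + 4)*(l^2 - 7*l + 12) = (l - 4)*(l + 4)*(l - 3)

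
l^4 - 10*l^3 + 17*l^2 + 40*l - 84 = (l - 7)*(l - 3)*(l - 2)*(l + 2)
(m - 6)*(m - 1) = m^2 - 7*m + 6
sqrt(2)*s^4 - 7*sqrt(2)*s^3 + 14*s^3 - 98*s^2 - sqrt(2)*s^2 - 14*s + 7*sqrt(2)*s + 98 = (s - 7)*(s - 1)*(s + 7*sqrt(2))*(sqrt(2)*s + sqrt(2))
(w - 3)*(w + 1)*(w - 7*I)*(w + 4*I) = w^4 - 2*w^3 - 3*I*w^3 + 25*w^2 + 6*I*w^2 - 56*w + 9*I*w - 84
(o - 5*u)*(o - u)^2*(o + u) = o^4 - 6*o^3*u + 4*o^2*u^2 + 6*o*u^3 - 5*u^4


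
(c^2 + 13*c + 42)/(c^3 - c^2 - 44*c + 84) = (c + 6)/(c^2 - 8*c + 12)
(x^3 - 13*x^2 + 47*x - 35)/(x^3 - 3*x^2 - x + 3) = (x^2 - 12*x + 35)/(x^2 - 2*x - 3)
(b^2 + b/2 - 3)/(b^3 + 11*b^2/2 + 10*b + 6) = (2*b - 3)/(2*b^2 + 7*b + 6)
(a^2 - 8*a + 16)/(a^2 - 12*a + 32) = (a - 4)/(a - 8)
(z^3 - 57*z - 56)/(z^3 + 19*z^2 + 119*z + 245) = (z^2 - 7*z - 8)/(z^2 + 12*z + 35)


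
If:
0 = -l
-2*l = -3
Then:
No Solution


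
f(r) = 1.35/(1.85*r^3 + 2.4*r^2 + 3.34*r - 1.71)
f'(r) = 1.35*(-5.55*r^2 - 4.8*r - 3.34)/(1.85*r^3 + 2.4*r^2 + 3.34*r - 1.71)^2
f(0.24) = -1.81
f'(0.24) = -11.72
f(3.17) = 0.01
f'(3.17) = -0.01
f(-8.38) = -0.00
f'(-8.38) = -0.00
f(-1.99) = -0.10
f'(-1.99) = -0.12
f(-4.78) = -0.01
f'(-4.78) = -0.01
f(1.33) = 0.12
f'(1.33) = -0.21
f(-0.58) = -0.42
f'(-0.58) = -0.32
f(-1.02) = -0.29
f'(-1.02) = -0.27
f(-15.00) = -0.00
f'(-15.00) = -0.00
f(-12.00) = -0.00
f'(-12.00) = -0.00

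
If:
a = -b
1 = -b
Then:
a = 1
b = -1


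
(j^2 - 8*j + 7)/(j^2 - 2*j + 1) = (j - 7)/(j - 1)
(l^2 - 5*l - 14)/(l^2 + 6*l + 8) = (l - 7)/(l + 4)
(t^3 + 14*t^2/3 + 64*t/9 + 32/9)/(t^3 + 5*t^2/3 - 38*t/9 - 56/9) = (3*t^2 + 10*t + 8)/(3*t^2 + t - 14)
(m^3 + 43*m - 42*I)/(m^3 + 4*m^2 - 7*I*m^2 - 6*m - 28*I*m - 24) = (m + 7*I)/(m + 4)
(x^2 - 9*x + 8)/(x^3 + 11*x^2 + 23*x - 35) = (x - 8)/(x^2 + 12*x + 35)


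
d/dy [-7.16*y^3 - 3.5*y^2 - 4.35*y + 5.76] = -21.48*y^2 - 7.0*y - 4.35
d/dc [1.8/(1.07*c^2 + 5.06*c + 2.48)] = (-3.852*c - 9.108)/(1.07*c^2 + 5.06*c + 2.48)^2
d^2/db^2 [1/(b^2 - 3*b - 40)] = 2*(b^2 - 3*b - (2*b - 3)^2 - 40)/(-b^2 + 3*b + 40)^3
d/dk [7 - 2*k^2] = -4*k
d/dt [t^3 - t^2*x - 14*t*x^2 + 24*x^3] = 3*t^2 - 2*t*x - 14*x^2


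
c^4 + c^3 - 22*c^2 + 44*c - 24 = (c - 2)^2*(c - 1)*(c + 6)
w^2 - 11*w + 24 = (w - 8)*(w - 3)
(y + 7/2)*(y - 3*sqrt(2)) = y^2 - 3*sqrt(2)*y + 7*y/2 - 21*sqrt(2)/2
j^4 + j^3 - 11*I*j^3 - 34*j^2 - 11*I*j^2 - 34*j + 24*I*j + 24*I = (j + 1)*(j - 6*I)*(j - 4*I)*(j - I)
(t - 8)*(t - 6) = t^2 - 14*t + 48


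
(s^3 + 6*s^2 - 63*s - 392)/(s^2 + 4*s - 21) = (s^2 - s - 56)/(s - 3)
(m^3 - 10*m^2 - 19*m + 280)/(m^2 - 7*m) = m - 3 - 40/m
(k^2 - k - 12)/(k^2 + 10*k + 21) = (k - 4)/(k + 7)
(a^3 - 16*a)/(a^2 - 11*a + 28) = a*(a + 4)/(a - 7)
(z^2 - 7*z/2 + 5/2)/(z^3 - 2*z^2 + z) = (z - 5/2)/(z*(z - 1))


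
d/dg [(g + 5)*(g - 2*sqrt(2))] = 2*g - 2*sqrt(2) + 5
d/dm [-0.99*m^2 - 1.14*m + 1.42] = -1.98*m - 1.14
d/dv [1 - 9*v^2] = -18*v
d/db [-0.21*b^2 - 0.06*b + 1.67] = -0.42*b - 0.06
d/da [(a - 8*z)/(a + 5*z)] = 13*z/(a + 5*z)^2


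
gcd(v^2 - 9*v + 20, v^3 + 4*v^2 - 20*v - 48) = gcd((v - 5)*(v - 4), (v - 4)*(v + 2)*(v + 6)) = v - 4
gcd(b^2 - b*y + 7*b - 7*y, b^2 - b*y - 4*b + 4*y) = -b + y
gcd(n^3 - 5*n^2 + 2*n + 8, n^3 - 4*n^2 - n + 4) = n^2 - 3*n - 4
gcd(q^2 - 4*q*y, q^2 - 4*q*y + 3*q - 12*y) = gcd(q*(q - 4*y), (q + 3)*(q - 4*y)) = -q + 4*y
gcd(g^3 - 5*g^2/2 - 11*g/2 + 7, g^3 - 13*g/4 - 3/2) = 1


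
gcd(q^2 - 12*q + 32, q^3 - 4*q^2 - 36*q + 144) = q - 4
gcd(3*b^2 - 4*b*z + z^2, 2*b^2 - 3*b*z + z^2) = -b + z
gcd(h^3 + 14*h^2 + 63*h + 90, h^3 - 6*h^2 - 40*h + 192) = h + 6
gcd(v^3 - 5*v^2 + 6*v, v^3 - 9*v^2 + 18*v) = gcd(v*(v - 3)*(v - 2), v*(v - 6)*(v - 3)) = v^2 - 3*v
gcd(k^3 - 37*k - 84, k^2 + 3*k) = k + 3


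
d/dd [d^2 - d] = 2*d - 1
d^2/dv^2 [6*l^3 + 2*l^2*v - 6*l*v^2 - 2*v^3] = -12*l - 12*v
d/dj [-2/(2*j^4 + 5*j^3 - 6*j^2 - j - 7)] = 2*(8*j^3 + 15*j^2 - 12*j - 1)/(-2*j^4 - 5*j^3 + 6*j^2 + j + 7)^2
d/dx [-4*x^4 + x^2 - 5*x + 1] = -16*x^3 + 2*x - 5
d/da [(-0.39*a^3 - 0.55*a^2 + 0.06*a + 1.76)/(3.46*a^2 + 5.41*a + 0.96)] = (-1.3494*a^4 - 4.2198*a^3 - 4.3063*a^2 - 13.2352*a - 9.464)/(11.9716*a^4 + 37.4372*a^3 + 35.9113*a^2 + 10.3872*a + 0.9216)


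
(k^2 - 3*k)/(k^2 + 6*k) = (k - 3)/(k + 6)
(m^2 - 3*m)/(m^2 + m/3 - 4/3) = 3*m*(m - 3)/(3*m^2 + m - 4)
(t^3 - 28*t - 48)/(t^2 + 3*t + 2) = (t^2 - 2*t - 24)/(t + 1)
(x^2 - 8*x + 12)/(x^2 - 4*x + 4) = (x - 6)/(x - 2)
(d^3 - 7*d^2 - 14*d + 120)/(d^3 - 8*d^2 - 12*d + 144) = (d - 5)/(d - 6)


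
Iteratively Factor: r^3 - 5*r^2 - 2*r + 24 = (r - 4)*(r^2 - r - 6) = (r - 4)*(r - 3)*(r + 2)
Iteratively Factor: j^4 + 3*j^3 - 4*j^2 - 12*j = (j + 2)*(j^3 + j^2 - 6*j) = (j - 2)*(j + 2)*(j^2 + 3*j) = (j - 2)*(j + 2)*(j + 3)*(j)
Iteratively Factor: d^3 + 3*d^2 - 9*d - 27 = (d + 3)*(d^2 - 9) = (d - 3)*(d + 3)*(d + 3)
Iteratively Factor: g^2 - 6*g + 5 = (g - 5)*(g - 1)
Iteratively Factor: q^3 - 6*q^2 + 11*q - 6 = (q - 2)*(q^2 - 4*q + 3) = (q - 2)*(q - 1)*(q - 3)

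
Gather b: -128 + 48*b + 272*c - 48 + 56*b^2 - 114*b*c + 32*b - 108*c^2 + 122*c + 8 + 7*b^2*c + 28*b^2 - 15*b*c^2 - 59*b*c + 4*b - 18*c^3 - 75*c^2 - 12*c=b^2*(7*c + 84) + b*(-15*c^2 - 173*c + 84) - 18*c^3 - 183*c^2 + 382*c - 168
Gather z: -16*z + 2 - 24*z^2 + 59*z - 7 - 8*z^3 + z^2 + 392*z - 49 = -8*z^3 - 23*z^2 + 435*z - 54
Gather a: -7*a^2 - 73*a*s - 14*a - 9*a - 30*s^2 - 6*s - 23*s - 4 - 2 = -7*a^2 + a*(-73*s - 23) - 30*s^2 - 29*s - 6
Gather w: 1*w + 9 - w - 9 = 0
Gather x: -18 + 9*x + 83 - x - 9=8*x + 56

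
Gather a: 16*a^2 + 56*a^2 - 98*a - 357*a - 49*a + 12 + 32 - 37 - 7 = 72*a^2 - 504*a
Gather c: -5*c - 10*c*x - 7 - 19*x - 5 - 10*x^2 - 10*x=c*(-10*x - 5) - 10*x^2 - 29*x - 12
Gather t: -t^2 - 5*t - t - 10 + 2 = -t^2 - 6*t - 8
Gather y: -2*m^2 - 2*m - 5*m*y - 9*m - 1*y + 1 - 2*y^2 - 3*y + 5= -2*m^2 - 11*m - 2*y^2 + y*(-5*m - 4) + 6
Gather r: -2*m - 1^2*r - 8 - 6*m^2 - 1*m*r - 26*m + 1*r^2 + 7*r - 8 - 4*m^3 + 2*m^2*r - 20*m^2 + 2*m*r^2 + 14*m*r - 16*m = -4*m^3 - 26*m^2 - 44*m + r^2*(2*m + 1) + r*(2*m^2 + 13*m + 6) - 16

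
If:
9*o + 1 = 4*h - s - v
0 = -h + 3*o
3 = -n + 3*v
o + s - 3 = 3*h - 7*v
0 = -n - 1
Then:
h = 0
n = -1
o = 0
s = -5/3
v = 2/3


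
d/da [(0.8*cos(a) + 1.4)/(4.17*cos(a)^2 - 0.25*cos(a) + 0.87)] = (3.336*cos(a)^2 + 11.676*cos(a) - 1.046)*sin(a)/(17.3889*cos(a)^4 - 2.085*cos(a)^3 + 7.3183*cos(a)^2 - 0.435*cos(a) + 0.7569)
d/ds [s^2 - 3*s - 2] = 2*s - 3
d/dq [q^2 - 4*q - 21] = 2*q - 4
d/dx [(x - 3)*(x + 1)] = 2*x - 2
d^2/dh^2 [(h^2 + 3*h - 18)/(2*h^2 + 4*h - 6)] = (h^3 - 45*h^2 - 81*h - 99)/(h^6 + 6*h^5 + 3*h^4 - 28*h^3 - 9*h^2 + 54*h - 27)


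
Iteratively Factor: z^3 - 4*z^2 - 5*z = (z + 1)*(z^2 - 5*z) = (z - 5)*(z + 1)*(z)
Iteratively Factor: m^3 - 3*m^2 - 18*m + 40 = (m - 5)*(m^2 + 2*m - 8) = (m - 5)*(m - 2)*(m + 4)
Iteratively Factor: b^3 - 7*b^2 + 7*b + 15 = (b - 3)*(b^2 - 4*b - 5) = (b - 5)*(b - 3)*(b + 1)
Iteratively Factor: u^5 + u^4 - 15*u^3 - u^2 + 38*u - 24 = (u - 1)*(u^4 + 2*u^3 - 13*u^2 - 14*u + 24) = (u - 1)*(u + 2)*(u^3 - 13*u + 12) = (u - 1)^2*(u + 2)*(u^2 + u - 12) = (u - 1)^2*(u + 2)*(u + 4)*(u - 3)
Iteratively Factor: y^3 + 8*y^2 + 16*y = (y + 4)*(y^2 + 4*y) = y*(y + 4)*(y + 4)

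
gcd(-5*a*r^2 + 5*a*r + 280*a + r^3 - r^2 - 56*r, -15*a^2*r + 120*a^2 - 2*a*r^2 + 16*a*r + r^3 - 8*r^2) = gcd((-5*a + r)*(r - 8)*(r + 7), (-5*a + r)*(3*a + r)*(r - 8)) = -5*a*r + 40*a + r^2 - 8*r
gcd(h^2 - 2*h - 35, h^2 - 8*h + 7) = h - 7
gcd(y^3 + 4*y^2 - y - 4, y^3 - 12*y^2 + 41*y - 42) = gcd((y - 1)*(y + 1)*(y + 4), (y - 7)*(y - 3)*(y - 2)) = 1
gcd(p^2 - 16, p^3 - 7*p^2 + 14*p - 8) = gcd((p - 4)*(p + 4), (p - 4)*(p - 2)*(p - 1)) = p - 4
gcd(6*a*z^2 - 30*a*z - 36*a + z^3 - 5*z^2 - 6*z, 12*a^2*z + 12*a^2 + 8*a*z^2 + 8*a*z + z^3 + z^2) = 6*a*z + 6*a + z^2 + z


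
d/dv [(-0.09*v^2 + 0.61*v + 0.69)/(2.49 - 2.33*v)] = (0.2097*v^2 - 0.4482*v + 3.1266)/(5.4289*v^2 - 11.6034*v + 6.2001)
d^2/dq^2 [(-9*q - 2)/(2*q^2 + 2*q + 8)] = (-(2*q + 1)^2*(9*q + 2) + (27*q + 11)*(q^2 + q + 4))/(q^2 + q + 4)^3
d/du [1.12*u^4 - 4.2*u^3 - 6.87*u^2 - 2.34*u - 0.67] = 4.48*u^3 - 12.6*u^2 - 13.74*u - 2.34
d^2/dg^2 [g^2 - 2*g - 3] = 2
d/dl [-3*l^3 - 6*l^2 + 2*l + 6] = -9*l^2 - 12*l + 2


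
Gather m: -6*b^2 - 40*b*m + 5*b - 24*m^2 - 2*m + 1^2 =-6*b^2 + 5*b - 24*m^2 + m*(-40*b - 2) + 1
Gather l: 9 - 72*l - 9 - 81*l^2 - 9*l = -81*l^2 - 81*l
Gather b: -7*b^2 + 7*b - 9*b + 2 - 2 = -7*b^2 - 2*b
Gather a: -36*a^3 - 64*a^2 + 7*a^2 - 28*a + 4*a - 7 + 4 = -36*a^3 - 57*a^2 - 24*a - 3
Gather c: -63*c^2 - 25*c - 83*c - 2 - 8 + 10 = -63*c^2 - 108*c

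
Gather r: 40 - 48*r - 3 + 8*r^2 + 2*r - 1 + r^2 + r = 9*r^2 - 45*r + 36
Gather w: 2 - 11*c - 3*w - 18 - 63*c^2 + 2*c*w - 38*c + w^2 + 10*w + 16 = -63*c^2 - 49*c + w^2 + w*(2*c + 7)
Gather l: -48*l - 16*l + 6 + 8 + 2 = 16 - 64*l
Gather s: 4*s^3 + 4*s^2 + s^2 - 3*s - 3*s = 4*s^3 + 5*s^2 - 6*s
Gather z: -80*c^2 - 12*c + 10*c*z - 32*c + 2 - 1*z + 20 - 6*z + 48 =-80*c^2 - 44*c + z*(10*c - 7) + 70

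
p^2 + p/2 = p*(p + 1/2)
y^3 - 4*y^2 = y^2*(y - 4)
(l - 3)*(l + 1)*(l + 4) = l^3 + 2*l^2 - 11*l - 12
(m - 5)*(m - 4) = m^2 - 9*m + 20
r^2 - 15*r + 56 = (r - 8)*(r - 7)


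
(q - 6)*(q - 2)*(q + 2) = q^3 - 6*q^2 - 4*q + 24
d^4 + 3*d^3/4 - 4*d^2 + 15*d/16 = d*(d - 3/2)*(d - 1/4)*(d + 5/2)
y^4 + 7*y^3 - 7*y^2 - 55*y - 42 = (y - 3)*(y + 1)*(y + 2)*(y + 7)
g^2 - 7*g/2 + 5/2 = (g - 5/2)*(g - 1)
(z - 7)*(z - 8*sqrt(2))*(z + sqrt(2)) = z^3 - 7*sqrt(2)*z^2 - 7*z^2 - 16*z + 49*sqrt(2)*z + 112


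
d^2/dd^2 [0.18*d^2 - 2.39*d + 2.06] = 0.360000000000000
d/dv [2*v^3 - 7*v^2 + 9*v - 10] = 6*v^2 - 14*v + 9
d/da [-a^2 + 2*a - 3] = 2 - 2*a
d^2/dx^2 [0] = 0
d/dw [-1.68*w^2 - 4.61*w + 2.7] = -3.36*w - 4.61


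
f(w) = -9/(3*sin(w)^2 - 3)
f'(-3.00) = 0.87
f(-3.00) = 3.06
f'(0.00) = 0.00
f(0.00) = 3.00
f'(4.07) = 22.34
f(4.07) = 8.36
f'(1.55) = 667100.62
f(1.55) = 6937.62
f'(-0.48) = -3.97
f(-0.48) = 3.81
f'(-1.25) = -181.61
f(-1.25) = 30.17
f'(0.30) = 2.03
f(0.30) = 3.29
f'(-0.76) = -10.85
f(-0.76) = 5.71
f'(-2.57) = 5.46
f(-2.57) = 4.24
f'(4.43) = 266.33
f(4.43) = 38.64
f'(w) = 54*sin(w)*cos(w)/(3*sin(w)^2 - 3)^2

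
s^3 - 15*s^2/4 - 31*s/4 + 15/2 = (s - 5)*(s - 3/4)*(s + 2)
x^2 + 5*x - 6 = (x - 1)*(x + 6)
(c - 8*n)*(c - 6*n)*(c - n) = c^3 - 15*c^2*n + 62*c*n^2 - 48*n^3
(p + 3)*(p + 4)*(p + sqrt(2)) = p^3 + sqrt(2)*p^2 + 7*p^2 + 7*sqrt(2)*p + 12*p + 12*sqrt(2)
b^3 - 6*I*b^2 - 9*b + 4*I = (b - 4*I)*(b - I)^2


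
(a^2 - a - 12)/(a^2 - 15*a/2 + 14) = 2*(a + 3)/(2*a - 7)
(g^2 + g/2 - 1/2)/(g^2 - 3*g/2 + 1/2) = (g + 1)/(g - 1)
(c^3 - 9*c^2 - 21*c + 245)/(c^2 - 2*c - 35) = c - 7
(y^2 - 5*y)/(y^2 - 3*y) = (y - 5)/(y - 3)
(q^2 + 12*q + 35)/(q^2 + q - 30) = (q^2 + 12*q + 35)/(q^2 + q - 30)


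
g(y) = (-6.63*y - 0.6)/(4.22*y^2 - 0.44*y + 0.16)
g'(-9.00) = 0.02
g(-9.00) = 0.17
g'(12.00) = 0.01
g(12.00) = -0.13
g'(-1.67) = 0.43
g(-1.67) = 0.83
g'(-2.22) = 0.26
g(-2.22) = 0.64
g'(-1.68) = 0.42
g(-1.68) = 0.82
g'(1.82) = 0.57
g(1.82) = -0.95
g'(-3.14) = 0.14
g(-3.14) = 0.47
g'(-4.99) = 0.06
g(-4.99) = 0.30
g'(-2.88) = 0.16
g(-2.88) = 0.51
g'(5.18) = 0.06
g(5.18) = -0.31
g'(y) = (0.44 - 8.44*y)*(-6.63*y - 0.6)/(4.22*y^2 - 0.44*y + 0.16)^2 - 6.63/(4.22*y^2 - 0.44*y + 0.16)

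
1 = 1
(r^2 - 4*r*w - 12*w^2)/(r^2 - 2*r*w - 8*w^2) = (r - 6*w)/(r - 4*w)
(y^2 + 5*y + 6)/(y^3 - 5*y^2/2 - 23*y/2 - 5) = 2*(y + 3)/(2*y^2 - 9*y - 5)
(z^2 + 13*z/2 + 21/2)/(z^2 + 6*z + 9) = (z + 7/2)/(z + 3)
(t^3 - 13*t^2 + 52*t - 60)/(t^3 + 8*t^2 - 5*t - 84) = (t^3 - 13*t^2 + 52*t - 60)/(t^3 + 8*t^2 - 5*t - 84)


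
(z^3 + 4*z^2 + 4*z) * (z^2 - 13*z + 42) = z^5 - 9*z^4 - 6*z^3 + 116*z^2 + 168*z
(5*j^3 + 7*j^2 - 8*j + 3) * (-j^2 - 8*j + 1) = -5*j^5 - 47*j^4 - 43*j^3 + 68*j^2 - 32*j + 3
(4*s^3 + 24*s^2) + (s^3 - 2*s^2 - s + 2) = 5*s^3 + 22*s^2 - s + 2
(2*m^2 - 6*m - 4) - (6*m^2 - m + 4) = -4*m^2 - 5*m - 8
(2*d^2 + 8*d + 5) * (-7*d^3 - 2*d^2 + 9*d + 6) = -14*d^5 - 60*d^4 - 33*d^3 + 74*d^2 + 93*d + 30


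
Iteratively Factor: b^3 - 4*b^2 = (b)*(b^2 - 4*b) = b^2*(b - 4)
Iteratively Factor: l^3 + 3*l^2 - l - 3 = (l - 1)*(l^2 + 4*l + 3) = (l - 1)*(l + 1)*(l + 3)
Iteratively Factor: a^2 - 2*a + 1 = (a - 1)*(a - 1)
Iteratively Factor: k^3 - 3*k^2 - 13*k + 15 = (k - 5)*(k^2 + 2*k - 3) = (k - 5)*(k - 1)*(k + 3)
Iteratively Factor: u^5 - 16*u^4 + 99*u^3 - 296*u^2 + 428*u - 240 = (u - 4)*(u^4 - 12*u^3 + 51*u^2 - 92*u + 60) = (u - 4)*(u - 3)*(u^3 - 9*u^2 + 24*u - 20) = (u - 4)*(u - 3)*(u - 2)*(u^2 - 7*u + 10) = (u - 5)*(u - 4)*(u - 3)*(u - 2)*(u - 2)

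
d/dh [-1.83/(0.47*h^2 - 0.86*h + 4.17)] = (1.7202*h - 1.5738)/(0.47*h^2 - 0.86*h + 4.17)^2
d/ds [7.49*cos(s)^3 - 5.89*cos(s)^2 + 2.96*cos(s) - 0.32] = (-22.47*cos(s)^2 + 11.78*cos(s) - 2.96)*sin(s)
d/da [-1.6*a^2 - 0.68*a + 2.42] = -3.2*a - 0.68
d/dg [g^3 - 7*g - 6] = 3*g^2 - 7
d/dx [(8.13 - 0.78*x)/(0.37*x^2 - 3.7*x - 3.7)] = (0.2886*x^2 - 6.0162*x + 32.967)/(0.1369*x^4 - 2.738*x^3 + 10.952*x^2 + 27.38*x + 13.69)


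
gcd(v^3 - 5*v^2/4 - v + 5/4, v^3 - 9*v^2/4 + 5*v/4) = v^2 - 9*v/4 + 5/4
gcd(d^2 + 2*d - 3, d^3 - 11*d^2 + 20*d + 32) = 1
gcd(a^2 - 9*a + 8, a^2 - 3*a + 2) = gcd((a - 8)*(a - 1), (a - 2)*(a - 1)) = a - 1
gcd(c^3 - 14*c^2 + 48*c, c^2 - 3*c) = c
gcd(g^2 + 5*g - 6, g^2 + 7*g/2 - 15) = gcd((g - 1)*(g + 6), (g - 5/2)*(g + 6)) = g + 6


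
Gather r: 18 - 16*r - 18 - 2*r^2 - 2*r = -2*r^2 - 18*r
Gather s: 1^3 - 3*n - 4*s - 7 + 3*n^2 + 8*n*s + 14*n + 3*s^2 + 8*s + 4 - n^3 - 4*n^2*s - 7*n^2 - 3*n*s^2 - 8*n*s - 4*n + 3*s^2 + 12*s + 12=-n^3 - 4*n^2 + 7*n + s^2*(6 - 3*n) + s*(16 - 4*n^2) + 10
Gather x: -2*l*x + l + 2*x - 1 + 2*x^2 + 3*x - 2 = l + 2*x^2 + x*(5 - 2*l) - 3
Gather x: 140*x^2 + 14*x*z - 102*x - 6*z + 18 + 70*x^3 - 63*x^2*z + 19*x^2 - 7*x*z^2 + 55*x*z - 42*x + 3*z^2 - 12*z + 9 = 70*x^3 + x^2*(159 - 63*z) + x*(-7*z^2 + 69*z - 144) + 3*z^2 - 18*z + 27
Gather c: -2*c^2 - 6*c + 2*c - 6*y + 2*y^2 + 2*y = -2*c^2 - 4*c + 2*y^2 - 4*y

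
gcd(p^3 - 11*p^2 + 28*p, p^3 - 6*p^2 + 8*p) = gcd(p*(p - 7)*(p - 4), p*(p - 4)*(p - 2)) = p^2 - 4*p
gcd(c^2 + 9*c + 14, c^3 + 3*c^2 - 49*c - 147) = c + 7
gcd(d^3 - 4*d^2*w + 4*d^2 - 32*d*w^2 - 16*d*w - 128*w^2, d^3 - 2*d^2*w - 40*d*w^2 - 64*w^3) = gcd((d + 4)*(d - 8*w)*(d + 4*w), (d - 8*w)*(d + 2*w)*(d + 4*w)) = -d^2 + 4*d*w + 32*w^2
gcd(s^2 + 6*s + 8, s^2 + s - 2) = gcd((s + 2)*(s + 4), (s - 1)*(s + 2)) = s + 2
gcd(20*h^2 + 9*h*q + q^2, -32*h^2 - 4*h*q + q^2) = 4*h + q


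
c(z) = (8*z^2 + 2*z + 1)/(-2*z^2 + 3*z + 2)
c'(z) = (4*z - 3)*(8*z^2 + 2*z + 1)/(-2*z^2 + 3*z + 2)^2 + (16*z + 2)/(-2*z^2 + 3*z + 2)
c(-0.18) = 0.64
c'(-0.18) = -2.35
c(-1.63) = -2.32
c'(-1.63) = 0.25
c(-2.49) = -2.55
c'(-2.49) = 0.27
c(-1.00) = -2.33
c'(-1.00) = -0.78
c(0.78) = 2.38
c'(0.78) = 4.73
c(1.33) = 7.26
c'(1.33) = 16.37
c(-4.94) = -3.02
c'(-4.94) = 0.13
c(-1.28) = -2.26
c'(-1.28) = 0.03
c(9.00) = -5.02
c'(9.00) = 0.15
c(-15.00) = -3.59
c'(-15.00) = 0.02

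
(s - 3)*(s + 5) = s^2 + 2*s - 15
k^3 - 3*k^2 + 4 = (k - 2)^2*(k + 1)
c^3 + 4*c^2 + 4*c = c*(c + 2)^2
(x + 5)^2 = x^2 + 10*x + 25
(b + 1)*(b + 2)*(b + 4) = b^3 + 7*b^2 + 14*b + 8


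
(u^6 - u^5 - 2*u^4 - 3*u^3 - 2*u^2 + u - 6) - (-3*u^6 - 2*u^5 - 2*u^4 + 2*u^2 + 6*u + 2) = 4*u^6 + u^5 - 3*u^3 - 4*u^2 - 5*u - 8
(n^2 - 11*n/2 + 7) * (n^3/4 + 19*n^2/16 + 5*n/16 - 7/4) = n^5/4 - 3*n^4/16 - 143*n^3/32 + 155*n^2/32 + 189*n/16 - 49/4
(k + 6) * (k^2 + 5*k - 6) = k^3 + 11*k^2 + 24*k - 36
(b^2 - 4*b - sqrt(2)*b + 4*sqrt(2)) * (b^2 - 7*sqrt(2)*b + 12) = b^4 - 8*sqrt(2)*b^3 - 4*b^3 + 26*b^2 + 32*sqrt(2)*b^2 - 104*b - 12*sqrt(2)*b + 48*sqrt(2)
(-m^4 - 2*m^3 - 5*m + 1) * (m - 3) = -m^5 + m^4 + 6*m^3 - 5*m^2 + 16*m - 3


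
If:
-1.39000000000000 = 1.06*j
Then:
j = -1.31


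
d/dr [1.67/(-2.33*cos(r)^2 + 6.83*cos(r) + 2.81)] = (11.4061 - 7.7822*cos(r))*sin(r)/(-2.33*cos(r)^2 + 6.83*cos(r) + 2.81)^2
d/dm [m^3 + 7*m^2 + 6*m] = 3*m^2 + 14*m + 6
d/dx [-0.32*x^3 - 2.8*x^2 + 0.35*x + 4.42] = -0.96*x^2 - 5.6*x + 0.35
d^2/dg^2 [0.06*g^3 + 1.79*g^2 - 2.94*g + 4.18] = 0.36*g + 3.58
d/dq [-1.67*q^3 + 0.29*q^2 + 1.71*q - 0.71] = -5.01*q^2 + 0.58*q + 1.71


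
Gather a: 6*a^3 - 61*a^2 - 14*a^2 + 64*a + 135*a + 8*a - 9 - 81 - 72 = 6*a^3 - 75*a^2 + 207*a - 162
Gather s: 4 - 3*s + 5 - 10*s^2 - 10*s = -10*s^2 - 13*s + 9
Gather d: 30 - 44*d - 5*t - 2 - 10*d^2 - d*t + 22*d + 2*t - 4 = -10*d^2 + d*(-t - 22) - 3*t + 24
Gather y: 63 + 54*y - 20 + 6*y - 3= 60*y + 40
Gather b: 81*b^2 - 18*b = 81*b^2 - 18*b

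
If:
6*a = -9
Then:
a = -3/2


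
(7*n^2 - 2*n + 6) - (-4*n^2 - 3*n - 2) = 11*n^2 + n + 8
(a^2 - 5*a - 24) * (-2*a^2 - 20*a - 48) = -2*a^4 - 10*a^3 + 100*a^2 + 720*a + 1152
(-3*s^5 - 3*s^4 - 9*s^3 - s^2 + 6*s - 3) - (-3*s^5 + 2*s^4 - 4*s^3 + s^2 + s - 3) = -5*s^4 - 5*s^3 - 2*s^2 + 5*s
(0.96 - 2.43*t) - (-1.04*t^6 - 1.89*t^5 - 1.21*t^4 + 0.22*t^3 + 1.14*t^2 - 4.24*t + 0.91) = 1.04*t^6 + 1.89*t^5 + 1.21*t^4 - 0.22*t^3 - 1.14*t^2 + 1.81*t + 0.0499999999999999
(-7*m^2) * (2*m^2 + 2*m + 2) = -14*m^4 - 14*m^3 - 14*m^2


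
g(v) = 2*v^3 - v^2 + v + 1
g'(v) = 6*v^2 - 2*v + 1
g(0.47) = 1.46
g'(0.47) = 1.39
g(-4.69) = -232.01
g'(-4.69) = 142.36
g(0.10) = 1.09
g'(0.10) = 0.86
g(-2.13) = -24.99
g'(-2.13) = 32.48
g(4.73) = 195.00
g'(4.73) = 125.78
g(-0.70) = -0.88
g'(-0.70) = 5.34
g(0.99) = 2.95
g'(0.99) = 4.90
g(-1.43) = -8.32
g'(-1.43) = 16.13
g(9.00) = 1387.00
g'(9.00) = 469.00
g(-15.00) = -6989.00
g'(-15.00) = 1381.00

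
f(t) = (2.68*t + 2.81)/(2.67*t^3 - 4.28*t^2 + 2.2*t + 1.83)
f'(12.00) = -0.00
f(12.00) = 0.01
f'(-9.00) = 0.00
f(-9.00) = 0.01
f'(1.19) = -1.49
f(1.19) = 2.08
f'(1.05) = -0.75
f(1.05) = 2.24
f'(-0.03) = -0.65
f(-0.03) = 1.55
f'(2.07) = -0.91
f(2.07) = 0.71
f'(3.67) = -0.11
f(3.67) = 0.15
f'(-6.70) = 0.00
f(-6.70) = 0.02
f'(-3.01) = 0.02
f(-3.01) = 0.05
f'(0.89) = 0.25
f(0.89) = 2.28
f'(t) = (2.68*t + 2.81)*(-8.01*t^2 + 8.56*t - 2.2)/(2.67*t^3 - 4.28*t^2 + 2.2*t + 1.83)^2 + 2.68/(2.67*t^3 - 4.28*t^2 + 2.2*t + 1.83) = (-14.3112*t^3 - 11.0377*t^2 + 24.0536*t - 1.2776)/(7.1289*t^6 - 22.8552*t^5 + 30.0664*t^4 - 9.0598*t^3 - 10.8248*t^2 + 8.052*t + 3.3489)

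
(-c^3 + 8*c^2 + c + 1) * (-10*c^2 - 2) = 10*c^5 - 80*c^4 - 8*c^3 - 26*c^2 - 2*c - 2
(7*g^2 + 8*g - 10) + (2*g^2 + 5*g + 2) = 9*g^2 + 13*g - 8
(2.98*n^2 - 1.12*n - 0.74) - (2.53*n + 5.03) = 2.98*n^2 - 3.65*n - 5.77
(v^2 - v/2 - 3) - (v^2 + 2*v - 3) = -5*v/2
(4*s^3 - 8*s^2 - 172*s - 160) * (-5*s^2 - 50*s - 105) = -20*s^5 - 160*s^4 + 840*s^3 + 10240*s^2 + 26060*s + 16800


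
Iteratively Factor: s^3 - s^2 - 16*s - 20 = (s + 2)*(s^2 - 3*s - 10) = (s - 5)*(s + 2)*(s + 2)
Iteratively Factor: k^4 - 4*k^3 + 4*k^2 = (k - 2)*(k^3 - 2*k^2) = (k - 2)^2*(k^2) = k*(k - 2)^2*(k)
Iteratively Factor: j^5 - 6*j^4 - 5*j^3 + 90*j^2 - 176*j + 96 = (j - 4)*(j^4 - 2*j^3 - 13*j^2 + 38*j - 24) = (j - 4)*(j - 2)*(j^3 - 13*j + 12) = (j - 4)*(j - 3)*(j - 2)*(j^2 + 3*j - 4) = (j - 4)*(j - 3)*(j - 2)*(j - 1)*(j + 4)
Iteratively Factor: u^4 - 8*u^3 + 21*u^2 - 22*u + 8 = (u - 1)*(u^3 - 7*u^2 + 14*u - 8) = (u - 2)*(u - 1)*(u^2 - 5*u + 4) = (u - 4)*(u - 2)*(u - 1)*(u - 1)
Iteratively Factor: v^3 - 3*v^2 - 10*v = (v)*(v^2 - 3*v - 10) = v*(v - 5)*(v + 2)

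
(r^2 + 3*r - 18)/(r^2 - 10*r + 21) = (r + 6)/(r - 7)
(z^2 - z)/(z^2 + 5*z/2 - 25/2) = 2*z*(z - 1)/(2*z^2 + 5*z - 25)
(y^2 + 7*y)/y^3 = (y + 7)/y^2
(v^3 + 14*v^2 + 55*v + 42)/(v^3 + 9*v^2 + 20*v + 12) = (v + 7)/(v + 2)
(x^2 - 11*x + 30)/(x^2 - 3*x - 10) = (x - 6)/(x + 2)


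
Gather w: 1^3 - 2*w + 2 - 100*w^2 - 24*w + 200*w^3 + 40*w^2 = 200*w^3 - 60*w^2 - 26*w + 3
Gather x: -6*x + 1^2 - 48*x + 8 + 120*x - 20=66*x - 11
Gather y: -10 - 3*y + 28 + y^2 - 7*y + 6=y^2 - 10*y + 24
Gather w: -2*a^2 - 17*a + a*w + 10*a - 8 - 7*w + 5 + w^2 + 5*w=-2*a^2 - 7*a + w^2 + w*(a - 2) - 3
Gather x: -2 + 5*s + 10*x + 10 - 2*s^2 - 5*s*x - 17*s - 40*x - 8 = -2*s^2 - 12*s + x*(-5*s - 30)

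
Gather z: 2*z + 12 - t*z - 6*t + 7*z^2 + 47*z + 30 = -6*t + 7*z^2 + z*(49 - t) + 42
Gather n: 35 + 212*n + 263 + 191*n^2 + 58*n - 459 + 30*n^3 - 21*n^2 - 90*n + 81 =30*n^3 + 170*n^2 + 180*n - 80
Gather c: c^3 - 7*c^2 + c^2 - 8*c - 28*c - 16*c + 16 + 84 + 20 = c^3 - 6*c^2 - 52*c + 120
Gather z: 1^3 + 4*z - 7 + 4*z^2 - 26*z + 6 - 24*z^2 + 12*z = -20*z^2 - 10*z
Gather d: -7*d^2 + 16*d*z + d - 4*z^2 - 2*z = -7*d^2 + d*(16*z + 1) - 4*z^2 - 2*z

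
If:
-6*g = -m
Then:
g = m/6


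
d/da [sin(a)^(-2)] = -2*cos(a)/sin(a)^3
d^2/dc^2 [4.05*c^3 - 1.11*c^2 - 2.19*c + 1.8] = 24.3*c - 2.22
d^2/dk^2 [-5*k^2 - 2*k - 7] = -10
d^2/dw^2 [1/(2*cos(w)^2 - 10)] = (-2*sin(w)^4 + 11*sin(w)^2 - 4)/(cos(w)^2 - 5)^3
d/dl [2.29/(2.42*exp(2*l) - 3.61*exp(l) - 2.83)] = (8.2669 - 11.0836*exp(l))*exp(l)/(-2.42*exp(2*l) + 3.61*exp(l) + 2.83)^2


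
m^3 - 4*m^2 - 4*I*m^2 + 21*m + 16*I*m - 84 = (m - 4)*(m - 7*I)*(m + 3*I)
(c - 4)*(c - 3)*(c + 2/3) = c^3 - 19*c^2/3 + 22*c/3 + 8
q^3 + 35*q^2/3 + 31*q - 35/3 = (q - 1/3)*(q + 5)*(q + 7)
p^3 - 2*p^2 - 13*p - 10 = (p - 5)*(p + 1)*(p + 2)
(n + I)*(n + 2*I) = n^2 + 3*I*n - 2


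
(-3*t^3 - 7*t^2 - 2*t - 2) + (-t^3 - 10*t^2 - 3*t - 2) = -4*t^3 - 17*t^2 - 5*t - 4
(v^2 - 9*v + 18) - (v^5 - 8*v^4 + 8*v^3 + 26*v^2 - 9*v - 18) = -v^5 + 8*v^4 - 8*v^3 - 25*v^2 + 36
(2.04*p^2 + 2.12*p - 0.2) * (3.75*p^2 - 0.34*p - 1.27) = 7.65*p^4 + 7.2564*p^3 - 4.0616*p^2 - 2.6244*p + 0.254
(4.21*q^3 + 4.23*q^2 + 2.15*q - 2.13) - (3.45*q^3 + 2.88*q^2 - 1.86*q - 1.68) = 0.76*q^3 + 1.35*q^2 + 4.01*q - 0.45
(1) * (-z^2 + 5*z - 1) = -z^2 + 5*z - 1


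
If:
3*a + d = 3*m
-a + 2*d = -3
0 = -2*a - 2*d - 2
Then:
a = 1/3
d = -4/3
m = -1/9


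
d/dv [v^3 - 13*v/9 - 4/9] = 3*v^2 - 13/9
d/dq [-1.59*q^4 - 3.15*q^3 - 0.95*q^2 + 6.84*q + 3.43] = -6.36*q^3 - 9.45*q^2 - 1.9*q + 6.84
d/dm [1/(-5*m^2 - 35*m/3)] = 3*(6*m + 7)/(5*m^2*(3*m + 7)^2)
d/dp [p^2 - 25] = 2*p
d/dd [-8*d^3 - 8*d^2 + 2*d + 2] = -24*d^2 - 16*d + 2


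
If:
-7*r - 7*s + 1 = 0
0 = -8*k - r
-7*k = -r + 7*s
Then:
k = -1/71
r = 8/71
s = 15/497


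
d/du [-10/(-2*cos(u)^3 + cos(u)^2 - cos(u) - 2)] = 10*(6*cos(u)^2 - 2*cos(u) + 1)*sin(u)/(2*cos(u)^3 - cos(u)^2 + cos(u) + 2)^2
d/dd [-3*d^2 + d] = 1 - 6*d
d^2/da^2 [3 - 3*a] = 0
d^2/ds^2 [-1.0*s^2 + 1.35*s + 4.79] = -2.00000000000000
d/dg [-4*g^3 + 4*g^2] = 4*g*(2 - 3*g)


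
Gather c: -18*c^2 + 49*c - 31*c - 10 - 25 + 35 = -18*c^2 + 18*c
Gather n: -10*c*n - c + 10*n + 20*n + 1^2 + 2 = -c + n*(30 - 10*c) + 3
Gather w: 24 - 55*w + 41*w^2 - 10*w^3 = -10*w^3 + 41*w^2 - 55*w + 24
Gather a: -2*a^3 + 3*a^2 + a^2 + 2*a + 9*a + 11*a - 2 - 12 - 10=-2*a^3 + 4*a^2 + 22*a - 24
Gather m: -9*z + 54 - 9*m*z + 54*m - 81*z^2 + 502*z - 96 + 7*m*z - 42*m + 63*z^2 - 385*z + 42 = m*(12 - 2*z) - 18*z^2 + 108*z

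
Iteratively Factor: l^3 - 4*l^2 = (l - 4)*(l^2) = l*(l - 4)*(l)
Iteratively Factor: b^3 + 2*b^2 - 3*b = (b)*(b^2 + 2*b - 3) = b*(b + 3)*(b - 1)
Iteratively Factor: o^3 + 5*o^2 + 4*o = (o + 1)*(o^2 + 4*o) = (o + 1)*(o + 4)*(o)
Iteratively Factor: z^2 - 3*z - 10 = (z - 5)*(z + 2)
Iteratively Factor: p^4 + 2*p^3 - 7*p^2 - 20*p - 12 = (p + 2)*(p^3 - 7*p - 6) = (p - 3)*(p + 2)*(p^2 + 3*p + 2) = (p - 3)*(p + 1)*(p + 2)*(p + 2)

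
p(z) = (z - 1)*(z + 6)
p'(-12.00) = -19.00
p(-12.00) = 78.00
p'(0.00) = 5.00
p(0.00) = -6.00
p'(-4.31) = -3.62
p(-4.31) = -8.97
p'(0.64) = 6.28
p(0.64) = -2.39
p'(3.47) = 11.94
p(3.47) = 23.39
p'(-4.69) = -4.38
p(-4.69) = -7.45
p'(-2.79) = -0.58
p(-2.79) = -12.17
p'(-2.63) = -0.26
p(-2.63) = -12.23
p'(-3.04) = -1.08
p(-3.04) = -11.96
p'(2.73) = 10.46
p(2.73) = 15.10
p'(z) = 2*z + 5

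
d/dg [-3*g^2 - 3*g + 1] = -6*g - 3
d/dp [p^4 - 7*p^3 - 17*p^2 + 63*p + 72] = 4*p^3 - 21*p^2 - 34*p + 63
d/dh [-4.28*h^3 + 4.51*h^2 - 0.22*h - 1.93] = -12.84*h^2 + 9.02*h - 0.22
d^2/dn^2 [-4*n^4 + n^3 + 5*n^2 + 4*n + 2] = -48*n^2 + 6*n + 10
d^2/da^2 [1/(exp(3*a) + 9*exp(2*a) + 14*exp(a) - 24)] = (2*(3*exp(2*a) + 18*exp(a) + 14)^2*exp(a) - (9*exp(2*a) + 36*exp(a) + 14)*(exp(3*a) + 9*exp(2*a) + 14*exp(a) - 24))*exp(a)/(exp(3*a) + 9*exp(2*a) + 14*exp(a) - 24)^3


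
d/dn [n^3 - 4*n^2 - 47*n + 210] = 3*n^2 - 8*n - 47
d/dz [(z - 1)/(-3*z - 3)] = -2/(3*(z + 1)^2)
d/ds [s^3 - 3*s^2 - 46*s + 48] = 3*s^2 - 6*s - 46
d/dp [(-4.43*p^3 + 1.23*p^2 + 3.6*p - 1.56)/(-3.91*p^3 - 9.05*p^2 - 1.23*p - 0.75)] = (44.9008*p^4 + 39.0498*p^3 + 22.7358*p^2 - 30.081*p - 4.6188)/(15.2881*p^6 + 70.771*p^5 + 91.5211*p^4 + 28.128*p^3 + 15.0879*p^2 + 1.845*p + 0.5625)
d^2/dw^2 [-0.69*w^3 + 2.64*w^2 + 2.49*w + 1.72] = 5.28 - 4.14*w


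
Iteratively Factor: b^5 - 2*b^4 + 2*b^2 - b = (b + 1)*(b^4 - 3*b^3 + 3*b^2 - b) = b*(b + 1)*(b^3 - 3*b^2 + 3*b - 1) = b*(b - 1)*(b + 1)*(b^2 - 2*b + 1) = b*(b - 1)^2*(b + 1)*(b - 1)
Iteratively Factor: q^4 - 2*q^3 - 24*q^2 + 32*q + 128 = (q + 2)*(q^3 - 4*q^2 - 16*q + 64) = (q + 2)*(q + 4)*(q^2 - 8*q + 16) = (q - 4)*(q + 2)*(q + 4)*(q - 4)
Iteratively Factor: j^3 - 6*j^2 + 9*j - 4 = (j - 4)*(j^2 - 2*j + 1) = (j - 4)*(j - 1)*(j - 1)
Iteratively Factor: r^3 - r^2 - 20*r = (r - 5)*(r^2 + 4*r) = (r - 5)*(r + 4)*(r)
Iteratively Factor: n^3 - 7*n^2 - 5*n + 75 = (n + 3)*(n^2 - 10*n + 25) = (n - 5)*(n + 3)*(n - 5)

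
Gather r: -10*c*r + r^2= -10*c*r + r^2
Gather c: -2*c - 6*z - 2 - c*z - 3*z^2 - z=c*(-z - 2) - 3*z^2 - 7*z - 2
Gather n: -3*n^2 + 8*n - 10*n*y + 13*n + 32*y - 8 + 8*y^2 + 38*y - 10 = -3*n^2 + n*(21 - 10*y) + 8*y^2 + 70*y - 18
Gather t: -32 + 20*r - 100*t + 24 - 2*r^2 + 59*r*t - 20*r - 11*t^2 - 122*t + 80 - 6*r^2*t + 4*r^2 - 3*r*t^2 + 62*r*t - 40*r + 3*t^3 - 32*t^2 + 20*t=2*r^2 - 40*r + 3*t^3 + t^2*(-3*r - 43) + t*(-6*r^2 + 121*r - 202) + 72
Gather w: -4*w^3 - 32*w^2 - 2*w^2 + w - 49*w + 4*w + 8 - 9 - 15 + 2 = -4*w^3 - 34*w^2 - 44*w - 14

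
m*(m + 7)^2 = m^3 + 14*m^2 + 49*m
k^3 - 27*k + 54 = (k - 3)^2*(k + 6)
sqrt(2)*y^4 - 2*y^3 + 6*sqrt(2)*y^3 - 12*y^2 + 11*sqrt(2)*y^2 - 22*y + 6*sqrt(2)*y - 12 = (y + 2)*(y + 3)*(y - sqrt(2))*(sqrt(2)*y + sqrt(2))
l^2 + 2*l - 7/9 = (l - 1/3)*(l + 7/3)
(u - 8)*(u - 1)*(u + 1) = u^3 - 8*u^2 - u + 8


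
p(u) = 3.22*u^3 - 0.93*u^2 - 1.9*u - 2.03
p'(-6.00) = 357.02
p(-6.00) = -719.63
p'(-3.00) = 90.62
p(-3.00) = -91.64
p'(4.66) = 199.21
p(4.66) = 294.77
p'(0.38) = -1.21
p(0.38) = -2.71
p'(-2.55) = 65.66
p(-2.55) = -56.62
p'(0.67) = 1.19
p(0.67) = -2.75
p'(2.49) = 53.36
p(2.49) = 37.18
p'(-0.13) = -1.49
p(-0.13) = -1.81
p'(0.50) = -0.42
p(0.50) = -2.81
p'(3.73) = 125.56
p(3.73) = 145.05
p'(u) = 9.66*u^2 - 1.86*u - 1.9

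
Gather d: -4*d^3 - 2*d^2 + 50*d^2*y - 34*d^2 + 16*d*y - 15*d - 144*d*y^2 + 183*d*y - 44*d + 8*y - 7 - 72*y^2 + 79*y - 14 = -4*d^3 + d^2*(50*y - 36) + d*(-144*y^2 + 199*y - 59) - 72*y^2 + 87*y - 21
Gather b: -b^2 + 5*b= -b^2 + 5*b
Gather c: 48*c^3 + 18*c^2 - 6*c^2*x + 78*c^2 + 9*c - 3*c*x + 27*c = 48*c^3 + c^2*(96 - 6*x) + c*(36 - 3*x)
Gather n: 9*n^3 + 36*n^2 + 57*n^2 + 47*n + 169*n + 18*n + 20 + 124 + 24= 9*n^3 + 93*n^2 + 234*n + 168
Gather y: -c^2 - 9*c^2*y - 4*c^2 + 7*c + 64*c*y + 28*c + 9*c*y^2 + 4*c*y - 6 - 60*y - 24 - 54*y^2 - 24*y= -5*c^2 + 35*c + y^2*(9*c - 54) + y*(-9*c^2 + 68*c - 84) - 30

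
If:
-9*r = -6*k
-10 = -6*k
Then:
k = 5/3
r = 10/9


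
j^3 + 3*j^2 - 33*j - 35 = (j - 5)*(j + 1)*(j + 7)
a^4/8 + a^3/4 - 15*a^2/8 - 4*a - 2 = (a/4 + 1)*(a/2 + 1/2)*(a - 4)*(a + 1)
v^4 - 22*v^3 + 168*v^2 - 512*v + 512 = (v - 8)^2*(v - 4)*(v - 2)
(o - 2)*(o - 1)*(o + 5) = o^3 + 2*o^2 - 13*o + 10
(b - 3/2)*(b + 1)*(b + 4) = b^3 + 7*b^2/2 - 7*b/2 - 6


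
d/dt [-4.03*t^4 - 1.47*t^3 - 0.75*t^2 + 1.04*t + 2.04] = -16.12*t^3 - 4.41*t^2 - 1.5*t + 1.04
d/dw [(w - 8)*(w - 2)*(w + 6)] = 3*w^2 - 8*w - 44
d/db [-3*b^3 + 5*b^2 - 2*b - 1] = -9*b^2 + 10*b - 2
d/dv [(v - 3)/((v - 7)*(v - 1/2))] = 4*(-v^2 + 6*v - 19)/(4*v^4 - 60*v^3 + 253*v^2 - 210*v + 49)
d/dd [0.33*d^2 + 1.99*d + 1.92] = 0.66*d + 1.99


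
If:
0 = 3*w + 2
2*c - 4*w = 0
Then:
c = -4/3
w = -2/3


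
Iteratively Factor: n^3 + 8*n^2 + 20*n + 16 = (n + 4)*(n^2 + 4*n + 4) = (n + 2)*(n + 4)*(n + 2)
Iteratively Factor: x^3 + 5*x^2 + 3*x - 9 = (x + 3)*(x^2 + 2*x - 3) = (x - 1)*(x + 3)*(x + 3)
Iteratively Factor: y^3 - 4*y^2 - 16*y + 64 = (y - 4)*(y^2 - 16) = (y - 4)^2*(y + 4)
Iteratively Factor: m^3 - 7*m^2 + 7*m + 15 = (m + 1)*(m^2 - 8*m + 15) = (m - 3)*(m + 1)*(m - 5)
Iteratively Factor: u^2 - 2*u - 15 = (u + 3)*(u - 5)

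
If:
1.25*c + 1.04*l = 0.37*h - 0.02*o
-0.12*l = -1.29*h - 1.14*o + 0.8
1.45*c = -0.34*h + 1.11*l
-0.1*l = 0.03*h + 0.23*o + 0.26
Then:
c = 0.06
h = 2.24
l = 0.76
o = -1.75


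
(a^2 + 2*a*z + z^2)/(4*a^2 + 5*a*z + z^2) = (a + z)/(4*a + z)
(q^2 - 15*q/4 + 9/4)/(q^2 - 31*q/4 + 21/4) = (q - 3)/(q - 7)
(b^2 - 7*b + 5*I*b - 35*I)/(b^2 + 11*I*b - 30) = (b - 7)/(b + 6*I)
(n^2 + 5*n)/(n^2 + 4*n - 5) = n/(n - 1)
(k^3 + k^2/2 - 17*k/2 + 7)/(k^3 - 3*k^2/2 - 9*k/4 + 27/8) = 4*(2*k^3 + k^2 - 17*k + 14)/(8*k^3 - 12*k^2 - 18*k + 27)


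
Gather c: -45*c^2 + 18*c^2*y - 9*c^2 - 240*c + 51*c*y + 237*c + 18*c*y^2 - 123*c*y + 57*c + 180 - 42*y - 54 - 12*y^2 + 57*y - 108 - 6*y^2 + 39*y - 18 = c^2*(18*y - 54) + c*(18*y^2 - 72*y + 54) - 18*y^2 + 54*y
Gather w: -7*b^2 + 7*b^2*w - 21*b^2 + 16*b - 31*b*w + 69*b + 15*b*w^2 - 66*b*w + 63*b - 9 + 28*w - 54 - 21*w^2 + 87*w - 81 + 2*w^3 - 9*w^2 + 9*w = -28*b^2 + 148*b + 2*w^3 + w^2*(15*b - 30) + w*(7*b^2 - 97*b + 124) - 144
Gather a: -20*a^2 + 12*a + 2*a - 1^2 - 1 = -20*a^2 + 14*a - 2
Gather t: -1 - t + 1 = -t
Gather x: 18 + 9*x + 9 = 9*x + 27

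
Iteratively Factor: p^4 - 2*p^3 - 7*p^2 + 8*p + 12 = (p + 1)*(p^3 - 3*p^2 - 4*p + 12) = (p - 2)*(p + 1)*(p^2 - p - 6) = (p - 2)*(p + 1)*(p + 2)*(p - 3)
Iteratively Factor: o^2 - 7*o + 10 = (o - 5)*(o - 2)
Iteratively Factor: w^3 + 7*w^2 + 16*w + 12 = (w + 2)*(w^2 + 5*w + 6) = (w + 2)*(w + 3)*(w + 2)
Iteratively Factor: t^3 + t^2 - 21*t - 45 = (t - 5)*(t^2 + 6*t + 9) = (t - 5)*(t + 3)*(t + 3)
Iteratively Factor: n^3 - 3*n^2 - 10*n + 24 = (n - 4)*(n^2 + n - 6) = (n - 4)*(n + 3)*(n - 2)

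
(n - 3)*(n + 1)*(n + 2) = n^3 - 7*n - 6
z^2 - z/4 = z*(z - 1/4)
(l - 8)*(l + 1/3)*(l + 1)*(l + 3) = l^4 - 11*l^3/3 - 91*l^2/3 - 101*l/3 - 8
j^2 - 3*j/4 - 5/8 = (j - 5/4)*(j + 1/2)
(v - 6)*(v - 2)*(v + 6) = v^3 - 2*v^2 - 36*v + 72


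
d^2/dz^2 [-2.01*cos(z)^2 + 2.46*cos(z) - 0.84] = -2.46*cos(z) + 4.02*cos(2*z)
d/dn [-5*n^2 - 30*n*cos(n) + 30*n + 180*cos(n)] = 30*n*sin(n) - 10*n - 180*sin(n) - 30*cos(n) + 30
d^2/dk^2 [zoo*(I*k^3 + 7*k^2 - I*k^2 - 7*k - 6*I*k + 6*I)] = nan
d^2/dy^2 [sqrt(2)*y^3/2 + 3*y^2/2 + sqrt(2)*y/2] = 3*sqrt(2)*y + 3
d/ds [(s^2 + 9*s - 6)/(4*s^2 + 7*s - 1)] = (-29*s^2 + 46*s + 33)/(16*s^4 + 56*s^3 + 41*s^2 - 14*s + 1)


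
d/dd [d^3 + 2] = 3*d^2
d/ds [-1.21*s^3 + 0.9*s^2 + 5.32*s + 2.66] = -3.63*s^2 + 1.8*s + 5.32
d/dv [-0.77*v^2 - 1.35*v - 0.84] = -1.54*v - 1.35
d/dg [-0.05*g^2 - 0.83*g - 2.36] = -0.1*g - 0.83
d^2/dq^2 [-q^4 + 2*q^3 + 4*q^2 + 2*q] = -12*q^2 + 12*q + 8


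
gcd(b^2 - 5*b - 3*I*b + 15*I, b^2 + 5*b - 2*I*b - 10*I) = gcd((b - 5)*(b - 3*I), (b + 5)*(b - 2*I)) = 1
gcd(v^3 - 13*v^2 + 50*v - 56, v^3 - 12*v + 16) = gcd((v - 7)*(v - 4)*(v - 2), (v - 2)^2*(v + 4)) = v - 2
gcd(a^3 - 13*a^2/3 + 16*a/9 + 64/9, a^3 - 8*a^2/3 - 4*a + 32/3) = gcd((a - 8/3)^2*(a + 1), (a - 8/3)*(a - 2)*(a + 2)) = a - 8/3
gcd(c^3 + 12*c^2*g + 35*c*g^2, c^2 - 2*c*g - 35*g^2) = c + 5*g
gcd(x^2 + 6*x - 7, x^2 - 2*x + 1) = x - 1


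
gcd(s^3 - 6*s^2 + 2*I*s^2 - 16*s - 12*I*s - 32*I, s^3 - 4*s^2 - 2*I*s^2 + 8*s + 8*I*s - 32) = s + 2*I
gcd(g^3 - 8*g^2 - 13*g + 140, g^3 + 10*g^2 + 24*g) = g + 4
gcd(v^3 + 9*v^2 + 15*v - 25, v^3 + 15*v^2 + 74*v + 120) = v + 5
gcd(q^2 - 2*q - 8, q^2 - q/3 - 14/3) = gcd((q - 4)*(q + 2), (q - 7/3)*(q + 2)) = q + 2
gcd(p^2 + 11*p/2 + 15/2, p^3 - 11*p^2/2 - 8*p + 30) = p + 5/2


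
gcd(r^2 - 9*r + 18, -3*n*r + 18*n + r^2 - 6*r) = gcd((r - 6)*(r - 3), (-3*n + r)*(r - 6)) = r - 6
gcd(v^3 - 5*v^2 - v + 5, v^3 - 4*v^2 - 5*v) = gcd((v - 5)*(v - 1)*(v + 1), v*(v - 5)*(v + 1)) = v^2 - 4*v - 5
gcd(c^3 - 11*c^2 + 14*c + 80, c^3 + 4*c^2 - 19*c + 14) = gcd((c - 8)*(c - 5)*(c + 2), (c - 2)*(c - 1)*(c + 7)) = 1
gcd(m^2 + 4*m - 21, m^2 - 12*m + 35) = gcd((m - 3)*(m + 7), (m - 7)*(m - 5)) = 1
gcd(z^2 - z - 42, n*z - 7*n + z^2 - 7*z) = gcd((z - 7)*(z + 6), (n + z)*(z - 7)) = z - 7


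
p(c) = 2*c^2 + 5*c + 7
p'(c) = 4*c + 5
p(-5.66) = 42.77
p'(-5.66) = -17.64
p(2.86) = 37.66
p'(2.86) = 16.44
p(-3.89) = 17.81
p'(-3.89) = -10.56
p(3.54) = 49.76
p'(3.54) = 19.16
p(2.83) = 37.17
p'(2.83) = 16.32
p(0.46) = 9.72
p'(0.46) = 6.84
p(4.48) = 69.54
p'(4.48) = 22.92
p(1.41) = 18.03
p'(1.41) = 10.64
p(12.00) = 355.00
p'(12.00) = 53.00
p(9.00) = 214.00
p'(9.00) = 41.00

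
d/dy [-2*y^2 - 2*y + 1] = -4*y - 2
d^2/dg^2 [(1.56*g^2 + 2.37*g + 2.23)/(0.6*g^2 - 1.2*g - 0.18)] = (3.9528*g^3 + 5.82768*g^2 - 8.09784*g + 5.981328)/(0.216*g^6 - 1.296*g^5 + 2.3976*g^4 - 0.9504*g^3 - 0.71928*g^2 - 0.11664*g - 0.005832)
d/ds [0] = 0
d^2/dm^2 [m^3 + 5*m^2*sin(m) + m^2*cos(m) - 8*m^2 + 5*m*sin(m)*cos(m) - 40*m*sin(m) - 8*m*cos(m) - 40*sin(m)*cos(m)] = -5*m^2*sin(m) - m^2*cos(m) + 36*m*sin(m) - 10*m*sin(2*m) + 28*m*cos(m) + 6*m + 26*sin(m) + 80*sin(2*m) - 78*cos(m) + 10*cos(2*m) - 16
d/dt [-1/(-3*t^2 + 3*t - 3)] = (1 - 2*t)/(3*(t^2 - t + 1)^2)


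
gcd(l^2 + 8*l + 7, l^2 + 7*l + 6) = l + 1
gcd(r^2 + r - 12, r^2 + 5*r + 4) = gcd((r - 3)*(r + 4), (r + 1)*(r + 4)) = r + 4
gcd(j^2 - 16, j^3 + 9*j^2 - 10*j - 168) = j - 4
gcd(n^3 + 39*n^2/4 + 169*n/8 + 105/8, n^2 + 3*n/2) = n + 3/2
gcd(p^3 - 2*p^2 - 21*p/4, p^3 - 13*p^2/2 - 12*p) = p^2 + 3*p/2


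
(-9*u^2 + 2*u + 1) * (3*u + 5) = -27*u^3 - 39*u^2 + 13*u + 5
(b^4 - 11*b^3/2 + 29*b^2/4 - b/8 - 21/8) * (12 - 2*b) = -2*b^5 + 23*b^4 - 161*b^3/2 + 349*b^2/4 + 15*b/4 - 63/2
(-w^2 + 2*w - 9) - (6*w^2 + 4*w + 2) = -7*w^2 - 2*w - 11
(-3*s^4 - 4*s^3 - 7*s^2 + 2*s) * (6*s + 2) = -18*s^5 - 30*s^4 - 50*s^3 - 2*s^2 + 4*s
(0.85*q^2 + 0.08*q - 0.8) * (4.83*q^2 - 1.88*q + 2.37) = 4.1055*q^4 - 1.2116*q^3 - 1.9999*q^2 + 1.6936*q - 1.896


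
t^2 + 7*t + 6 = (t + 1)*(t + 6)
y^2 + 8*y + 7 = (y + 1)*(y + 7)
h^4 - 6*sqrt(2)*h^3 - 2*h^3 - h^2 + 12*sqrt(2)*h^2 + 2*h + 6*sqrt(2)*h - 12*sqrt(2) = (h - 2)*(h - 1)*(h + 1)*(h - 6*sqrt(2))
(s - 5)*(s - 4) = s^2 - 9*s + 20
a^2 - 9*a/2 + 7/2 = (a - 7/2)*(a - 1)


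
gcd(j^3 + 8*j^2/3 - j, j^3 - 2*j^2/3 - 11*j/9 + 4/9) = j - 1/3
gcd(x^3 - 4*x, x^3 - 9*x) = x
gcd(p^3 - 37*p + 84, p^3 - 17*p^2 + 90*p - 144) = p - 3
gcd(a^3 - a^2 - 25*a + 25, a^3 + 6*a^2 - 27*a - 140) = a - 5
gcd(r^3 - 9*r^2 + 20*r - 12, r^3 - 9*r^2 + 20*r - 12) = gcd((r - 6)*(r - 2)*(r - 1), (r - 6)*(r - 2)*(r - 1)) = r^3 - 9*r^2 + 20*r - 12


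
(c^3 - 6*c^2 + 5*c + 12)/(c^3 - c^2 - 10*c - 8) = (c - 3)/(c + 2)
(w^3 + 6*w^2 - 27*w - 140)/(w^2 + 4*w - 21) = (w^2 - w - 20)/(w - 3)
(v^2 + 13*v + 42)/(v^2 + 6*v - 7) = (v + 6)/(v - 1)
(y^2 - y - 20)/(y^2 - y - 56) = (-y^2 + y + 20)/(-y^2 + y + 56)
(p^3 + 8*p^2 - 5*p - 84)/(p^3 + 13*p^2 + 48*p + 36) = (p^3 + 8*p^2 - 5*p - 84)/(p^3 + 13*p^2 + 48*p + 36)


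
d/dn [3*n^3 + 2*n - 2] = 9*n^2 + 2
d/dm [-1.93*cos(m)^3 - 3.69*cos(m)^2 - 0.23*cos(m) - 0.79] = (5.79*cos(m)^2 + 7.38*cos(m) + 0.23)*sin(m)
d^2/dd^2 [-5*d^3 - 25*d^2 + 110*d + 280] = -30*d - 50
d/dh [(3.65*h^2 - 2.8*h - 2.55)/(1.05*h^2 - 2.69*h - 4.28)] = (-6.8785*h^2 - 25.889*h + 5.1245)/(1.1025*h^4 - 5.649*h^3 - 1.7519*h^2 + 23.0264*h + 18.3184)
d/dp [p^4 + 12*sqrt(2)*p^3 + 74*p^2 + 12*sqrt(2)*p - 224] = 4*p^3 + 36*sqrt(2)*p^2 + 148*p + 12*sqrt(2)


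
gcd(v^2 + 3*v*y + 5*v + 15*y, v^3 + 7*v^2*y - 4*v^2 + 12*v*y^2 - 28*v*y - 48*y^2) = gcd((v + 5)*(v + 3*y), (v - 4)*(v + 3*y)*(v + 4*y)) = v + 3*y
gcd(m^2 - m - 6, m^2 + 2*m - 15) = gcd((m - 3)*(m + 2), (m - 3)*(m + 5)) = m - 3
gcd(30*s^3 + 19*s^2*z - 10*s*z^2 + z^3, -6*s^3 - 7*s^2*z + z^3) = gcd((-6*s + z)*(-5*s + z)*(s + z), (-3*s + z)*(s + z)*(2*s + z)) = s + z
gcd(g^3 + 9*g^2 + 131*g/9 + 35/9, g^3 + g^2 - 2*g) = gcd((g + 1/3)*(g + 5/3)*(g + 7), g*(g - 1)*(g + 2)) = 1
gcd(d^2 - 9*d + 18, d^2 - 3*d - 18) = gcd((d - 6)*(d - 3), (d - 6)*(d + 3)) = d - 6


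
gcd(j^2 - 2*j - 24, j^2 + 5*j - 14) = 1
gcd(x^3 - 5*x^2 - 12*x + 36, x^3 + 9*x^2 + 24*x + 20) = 1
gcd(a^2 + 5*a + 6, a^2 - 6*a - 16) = a + 2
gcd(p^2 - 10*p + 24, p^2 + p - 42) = p - 6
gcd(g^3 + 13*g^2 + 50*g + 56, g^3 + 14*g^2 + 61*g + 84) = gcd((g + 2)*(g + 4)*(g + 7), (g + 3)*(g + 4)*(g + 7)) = g^2 + 11*g + 28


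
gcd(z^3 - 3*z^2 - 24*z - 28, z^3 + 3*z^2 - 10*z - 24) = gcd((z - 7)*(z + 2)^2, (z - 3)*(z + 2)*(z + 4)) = z + 2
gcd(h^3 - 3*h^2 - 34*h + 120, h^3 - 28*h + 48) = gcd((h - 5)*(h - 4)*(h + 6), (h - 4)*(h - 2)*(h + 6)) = h^2 + 2*h - 24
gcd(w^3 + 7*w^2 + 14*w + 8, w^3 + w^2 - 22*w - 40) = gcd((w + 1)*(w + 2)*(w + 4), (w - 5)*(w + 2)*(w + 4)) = w^2 + 6*w + 8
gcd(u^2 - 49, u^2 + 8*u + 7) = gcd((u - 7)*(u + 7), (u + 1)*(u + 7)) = u + 7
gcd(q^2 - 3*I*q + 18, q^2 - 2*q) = 1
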